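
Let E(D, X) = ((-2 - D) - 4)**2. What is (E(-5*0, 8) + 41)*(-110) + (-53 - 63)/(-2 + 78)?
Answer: -160959/19 ≈ -8471.5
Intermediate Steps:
E(D, X) = (-6 - D)**2
(E(-5*0, 8) + 41)*(-110) + (-53 - 63)/(-2 + 78) = ((6 - 5*0)**2 + 41)*(-110) + (-53 - 63)/(-2 + 78) = ((6 + 0)**2 + 41)*(-110) - 116/76 = (6**2 + 41)*(-110) - 116*1/76 = (36 + 41)*(-110) - 29/19 = 77*(-110) - 29/19 = -8470 - 29/19 = -160959/19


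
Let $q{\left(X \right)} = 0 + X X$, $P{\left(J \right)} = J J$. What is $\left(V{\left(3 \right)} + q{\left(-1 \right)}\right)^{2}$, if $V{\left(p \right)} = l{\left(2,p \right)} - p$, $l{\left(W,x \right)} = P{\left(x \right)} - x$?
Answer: $16$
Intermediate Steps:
$P{\left(J \right)} = J^{2}$
$l{\left(W,x \right)} = x^{2} - x$
$q{\left(X \right)} = X^{2}$ ($q{\left(X \right)} = 0 + X^{2} = X^{2}$)
$V{\left(p \right)} = - p + p \left(-1 + p\right)$ ($V{\left(p \right)} = p \left(-1 + p\right) - p = - p + p \left(-1 + p\right)$)
$\left(V{\left(3 \right)} + q{\left(-1 \right)}\right)^{2} = \left(3 \left(-2 + 3\right) + \left(-1\right)^{2}\right)^{2} = \left(3 \cdot 1 + 1\right)^{2} = \left(3 + 1\right)^{2} = 4^{2} = 16$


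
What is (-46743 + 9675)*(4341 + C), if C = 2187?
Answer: -241979904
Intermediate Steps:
(-46743 + 9675)*(4341 + C) = (-46743 + 9675)*(4341 + 2187) = -37068*6528 = -241979904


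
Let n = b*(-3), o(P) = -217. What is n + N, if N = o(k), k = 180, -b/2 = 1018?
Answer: 5891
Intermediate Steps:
b = -2036 (b = -2*1018 = -2036)
N = -217
n = 6108 (n = -2036*(-3) = 6108)
n + N = 6108 - 217 = 5891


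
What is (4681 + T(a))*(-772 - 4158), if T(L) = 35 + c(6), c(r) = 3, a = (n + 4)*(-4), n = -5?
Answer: -23264670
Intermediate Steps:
a = 4 (a = (-5 + 4)*(-4) = -1*(-4) = 4)
T(L) = 38 (T(L) = 35 + 3 = 38)
(4681 + T(a))*(-772 - 4158) = (4681 + 38)*(-772 - 4158) = 4719*(-4930) = -23264670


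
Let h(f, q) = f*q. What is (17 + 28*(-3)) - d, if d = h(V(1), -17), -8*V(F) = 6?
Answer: -319/4 ≈ -79.750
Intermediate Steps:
V(F) = -¾ (V(F) = -⅛*6 = -¾)
d = 51/4 (d = -¾*(-17) = 51/4 ≈ 12.750)
(17 + 28*(-3)) - d = (17 + 28*(-3)) - 1*51/4 = (17 - 84) - 51/4 = -67 - 51/4 = -319/4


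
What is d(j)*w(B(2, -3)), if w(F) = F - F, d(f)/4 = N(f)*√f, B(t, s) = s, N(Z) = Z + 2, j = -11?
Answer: 0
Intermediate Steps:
N(Z) = 2 + Z
d(f) = 4*√f*(2 + f) (d(f) = 4*((2 + f)*√f) = 4*(√f*(2 + f)) = 4*√f*(2 + f))
w(F) = 0
d(j)*w(B(2, -3)) = (4*√(-11)*(2 - 11))*0 = (4*(I*√11)*(-9))*0 = -36*I*√11*0 = 0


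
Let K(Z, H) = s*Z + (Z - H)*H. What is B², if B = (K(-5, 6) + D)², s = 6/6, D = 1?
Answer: 24010000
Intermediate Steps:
s = 1 (s = 6*(⅙) = 1)
K(Z, H) = Z + H*(Z - H) (K(Z, H) = 1*Z + (Z - H)*H = Z + H*(Z - H))
B = 4900 (B = ((-5 - 1*6² + 6*(-5)) + 1)² = ((-5 - 1*36 - 30) + 1)² = ((-5 - 36 - 30) + 1)² = (-71 + 1)² = (-70)² = 4900)
B² = 4900² = 24010000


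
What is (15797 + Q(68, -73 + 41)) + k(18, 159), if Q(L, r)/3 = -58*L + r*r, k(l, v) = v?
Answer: 7196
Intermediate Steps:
Q(L, r) = -174*L + 3*r**2 (Q(L, r) = 3*(-58*L + r*r) = 3*(-58*L + r**2) = 3*(r**2 - 58*L) = -174*L + 3*r**2)
(15797 + Q(68, -73 + 41)) + k(18, 159) = (15797 + (-174*68 + 3*(-73 + 41)**2)) + 159 = (15797 + (-11832 + 3*(-32)**2)) + 159 = (15797 + (-11832 + 3*1024)) + 159 = (15797 + (-11832 + 3072)) + 159 = (15797 - 8760) + 159 = 7037 + 159 = 7196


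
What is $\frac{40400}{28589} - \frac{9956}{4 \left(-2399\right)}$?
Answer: $\frac{168077621}{68585011} \approx 2.4506$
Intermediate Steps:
$\frac{40400}{28589} - \frac{9956}{4 \left(-2399\right)} = 40400 \cdot \frac{1}{28589} - \frac{9956}{-9596} = \frac{40400}{28589} - - \frac{2489}{2399} = \frac{40400}{28589} + \frac{2489}{2399} = \frac{168077621}{68585011}$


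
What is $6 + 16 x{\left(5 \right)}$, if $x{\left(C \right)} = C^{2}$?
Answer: $406$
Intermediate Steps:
$6 + 16 x{\left(5 \right)} = 6 + 16 \cdot 5^{2} = 6 + 16 \cdot 25 = 6 + 400 = 406$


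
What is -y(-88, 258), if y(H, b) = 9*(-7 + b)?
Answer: -2259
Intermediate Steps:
y(H, b) = -63 + 9*b
-y(-88, 258) = -(-63 + 9*258) = -(-63 + 2322) = -1*2259 = -2259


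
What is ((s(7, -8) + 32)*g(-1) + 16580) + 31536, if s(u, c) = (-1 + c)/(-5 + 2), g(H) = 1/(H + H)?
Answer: 96197/2 ≈ 48099.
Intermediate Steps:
g(H) = 1/(2*H)
s(u, c) = 1/3 - c/3 (s(u, c) = (-1 + c)/(-3) = (-1 + c)*(-1/3) = 1/3 - c/3)
((s(7, -8) + 32)*g(-1) + 16580) + 31536 = (((1/3 - 1/3*(-8)) + 32)*((1/2)/(-1)) + 16580) + 31536 = (((1/3 + 8/3) + 32)*((1/2)*(-1)) + 16580) + 31536 = ((3 + 32)*(-1/2) + 16580) + 31536 = (35*(-1/2) + 16580) + 31536 = (-35/2 + 16580) + 31536 = 33125/2 + 31536 = 96197/2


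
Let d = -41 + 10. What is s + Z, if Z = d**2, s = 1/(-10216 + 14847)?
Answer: 4450392/4631 ≈ 961.00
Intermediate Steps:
d = -31
s = 1/4631 ≈ 0.00021594
Z = 961 (Z = (-31)**2 = 961)
s + Z = 1/4631 + 961 = 4450392/4631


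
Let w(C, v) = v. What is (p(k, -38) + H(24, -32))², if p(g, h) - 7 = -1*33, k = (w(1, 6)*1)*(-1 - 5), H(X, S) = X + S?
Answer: 1156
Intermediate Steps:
H(X, S) = S + X
k = -36 (k = (6*1)*(-1 - 5) = 6*(-6) = -36)
p(g, h) = -26 (p(g, h) = 7 - 1*33 = 7 - 33 = -26)
(p(k, -38) + H(24, -32))² = (-26 + (-32 + 24))² = (-26 - 8)² = (-34)² = 1156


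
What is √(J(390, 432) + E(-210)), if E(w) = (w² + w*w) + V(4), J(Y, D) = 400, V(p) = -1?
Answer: √88599 ≈ 297.66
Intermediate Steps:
E(w) = -1 + 2*w² (E(w) = (w² + w*w) - 1 = (w² + w²) - 1 = 2*w² - 1 = -1 + 2*w²)
√(J(390, 432) + E(-210)) = √(400 + (-1 + 2*(-210)²)) = √(400 + (-1 + 2*44100)) = √(400 + (-1 + 88200)) = √(400 + 88199) = √88599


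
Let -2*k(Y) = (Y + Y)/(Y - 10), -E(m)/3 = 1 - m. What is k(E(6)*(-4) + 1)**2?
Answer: 3481/4761 ≈ 0.73115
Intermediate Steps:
E(m) = -3 + 3*m (E(m) = -3*(1 - m) = -3 + 3*m)
k(Y) = -Y/(-10 + Y) (k(Y) = -(Y + Y)/(2*(Y - 10)) = -2*Y/(2*(-10 + Y)) = -Y/(-10 + Y))
k(E(6)*(-4) + 1)**2 = (-((-3 + 3*6)*(-4) + 1)/(-10 + ((-3 + 3*6)*(-4) + 1)))**2 = (-((-3 + 18)*(-4) + 1)/(-10 + ((-3 + 18)*(-4) + 1)))**2 = (-(15*(-4) + 1)/(-10 + (15*(-4) + 1)))**2 = (-(-60 + 1)/(-10 + (-60 + 1)))**2 = (-1*(-59)/(-10 - 59))**2 = (-1*(-59)/(-69))**2 = (-1*(-59)*(-1/69))**2 = (-59/69)**2 = 3481/4761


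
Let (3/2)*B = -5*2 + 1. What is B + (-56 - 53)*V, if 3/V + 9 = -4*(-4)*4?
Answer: -657/55 ≈ -11.945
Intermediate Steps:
B = -6 (B = 2*(-5*2 + 1)/3 = 2*(-10 + 1)/3 = (2/3)*(-9) = -6)
V = 3/55 (V = 3/(-9 - 4*(-4)*4) = 3/(-9 + 16*4) = 3/(-9 + 64) = 3/55 ≈ 0.054545)
B + (-56 - 53)*V = -6 + (-56 - 53)*(3/55) = -6 - 109*3/55 = -6 - 327/55 = -657/55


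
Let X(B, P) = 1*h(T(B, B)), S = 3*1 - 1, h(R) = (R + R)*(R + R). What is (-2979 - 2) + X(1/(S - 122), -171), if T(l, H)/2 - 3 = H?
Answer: -2554019/900 ≈ -2837.8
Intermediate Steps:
T(l, H) = 6 + 2*H
h(R) = 4*R² (h(R) = (2*R)*(2*R) = 4*R²)
S = 2 (S = 3 - 1 = 2)
X(B, P) = 4*(6 + 2*B)² (X(B, P) = 1*(4*(6 + 2*B)²) = 4*(6 + 2*B)²)
(-2979 - 2) + X(1/(S - 122), -171) = (-2979 - 2) + 16*(3 + 1/(2 - 122))² = -2981 + 16*(3 + 1/(-120))² = -2981 + 16*(3 - 1/120)² = -2981 + 16*(359/120)² = -2981 + 16*(128881/14400) = -2981 + 128881/900 = -2554019/900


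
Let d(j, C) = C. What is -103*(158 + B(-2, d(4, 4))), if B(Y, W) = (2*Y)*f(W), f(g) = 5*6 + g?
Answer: -2266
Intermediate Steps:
f(g) = 30 + g
B(Y, W) = 2*Y*(30 + W) (B(Y, W) = (2*Y)*(30 + W) = 2*Y*(30 + W))
-103*(158 + B(-2, d(4, 4))) = -103*(158 + 2*(-2)*(30 + 4)) = -103*(158 + 2*(-2)*34) = -103*(158 - 136) = -103*22 = -2266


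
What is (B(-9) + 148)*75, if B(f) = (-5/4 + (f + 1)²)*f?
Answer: -125025/4 ≈ -31256.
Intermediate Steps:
B(f) = f*(-5/4 + (1 + f)²) (B(f) = (-5*¼ + (1 + f)²)*f = (-5/4 + (1 + f)²)*f = f*(-5/4 + (1 + f)²))
(B(-9) + 148)*75 = ((¼)*(-9)*(-5 + 4*(1 - 9)²) + 148)*75 = ((¼)*(-9)*(-5 + 4*(-8)²) + 148)*75 = ((¼)*(-9)*(-5 + 4*64) + 148)*75 = ((¼)*(-9)*(-5 + 256) + 148)*75 = ((¼)*(-9)*251 + 148)*75 = (-2259/4 + 148)*75 = -1667/4*75 = -125025/4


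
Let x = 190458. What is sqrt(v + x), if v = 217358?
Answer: 2*sqrt(101954) ≈ 638.60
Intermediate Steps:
sqrt(v + x) = sqrt(217358 + 190458) = sqrt(407816) = 2*sqrt(101954)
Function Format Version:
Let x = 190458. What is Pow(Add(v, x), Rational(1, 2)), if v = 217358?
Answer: Mul(2, Pow(101954, Rational(1, 2))) ≈ 638.60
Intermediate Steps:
Pow(Add(v, x), Rational(1, 2)) = Pow(Add(217358, 190458), Rational(1, 2)) = Pow(407816, Rational(1, 2)) = Mul(2, Pow(101954, Rational(1, 2)))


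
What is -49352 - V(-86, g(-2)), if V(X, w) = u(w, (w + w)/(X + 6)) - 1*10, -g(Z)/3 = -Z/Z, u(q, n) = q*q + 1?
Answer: -49352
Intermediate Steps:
u(q, n) = 1 + q² (u(q, n) = q² + 1 = 1 + q²)
g(Z) = 3 (g(Z) = -(-3)*Z/Z = -(-3) = -3*(-1) = 3)
V(X, w) = -9 + w² (V(X, w) = (1 + w²) - 1*10 = (1 + w²) - 10 = -9 + w²)
-49352 - V(-86, g(-2)) = -49352 - (-9 + 3²) = -49352 - (-9 + 9) = -49352 - 1*0 = -49352 + 0 = -49352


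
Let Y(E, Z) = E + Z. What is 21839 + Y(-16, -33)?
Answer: 21790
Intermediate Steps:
21839 + Y(-16, -33) = 21839 + (-16 - 33) = 21839 - 49 = 21790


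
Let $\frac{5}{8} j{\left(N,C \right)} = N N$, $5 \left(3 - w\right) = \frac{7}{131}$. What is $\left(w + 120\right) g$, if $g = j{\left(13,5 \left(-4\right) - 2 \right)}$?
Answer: $\frac{108914416}{3275} \approx 33256.0$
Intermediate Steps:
$w = \frac{1958}{655}$ ($w = 3 - \frac{7 \cdot \frac{1}{131}}{5} = 3 - \frac{7}{655} = \frac{1958}{655} \approx 2.9893$)
$j{\left(N,C \right)} = \frac{8 N^{2}}{5}$ ($j{\left(N,C \right)} = \frac{8 N N}{5} = \frac{8 N^{2}}{5}$)
$g = \frac{1352}{5}$ ($g = \frac{8 \cdot 13^{2}}{5} = \frac{8}{5} \cdot 169 = \frac{1352}{5} \approx 270.4$)
$\left(w + 120\right) g = \left(\frac{1958}{655} + 120\right) \frac{1352}{5} = \frac{80558}{655} \cdot \frac{1352}{5} = \frac{108914416}{3275}$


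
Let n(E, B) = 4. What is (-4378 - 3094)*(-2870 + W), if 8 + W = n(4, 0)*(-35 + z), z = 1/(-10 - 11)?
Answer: 473590304/21 ≈ 2.2552e+7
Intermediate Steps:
z = -1/21 (z = 1/(-21) = -1/21 ≈ -0.047619)
W = -3112/21 (W = -8 + 4*(-35 - 1/21) = -8 + 4*(-736/21) = -8 - 2944/21 = -3112/21 ≈ -148.19)
(-4378 - 3094)*(-2870 + W) = (-4378 - 3094)*(-2870 - 3112/21) = -7472*(-63382/21) = 473590304/21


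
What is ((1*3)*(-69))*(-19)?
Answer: 3933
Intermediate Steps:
((1*3)*(-69))*(-19) = (3*(-69))*(-19) = -207*(-19) = 3933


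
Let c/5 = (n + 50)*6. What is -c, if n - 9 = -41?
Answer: -540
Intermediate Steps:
n = -32 (n = 9 - 41 = -32)
c = 540 (c = 5*((-32 + 50)*6) = 5*(18*6) = 5*108 = 540)
-c = -1*540 = -540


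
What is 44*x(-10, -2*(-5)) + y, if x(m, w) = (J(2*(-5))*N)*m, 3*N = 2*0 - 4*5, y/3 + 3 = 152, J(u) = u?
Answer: -86659/3 ≈ -28886.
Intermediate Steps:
y = 447 (y = -9 + 3*152 = -9 + 456 = 447)
N = -20/3 (N = (2*0 - 4*5)/3 = (0 - 20)/3 = (1/3)*(-20) = -20/3 ≈ -6.6667)
x(m, w) = 200*m/3 (x(m, w) = ((2*(-5))*(-20/3))*m = (-10*(-20/3))*m = 200*m/3)
44*x(-10, -2*(-5)) + y = 44*((200/3)*(-10)) + 447 = 44*(-2000/3) + 447 = -88000/3 + 447 = -86659/3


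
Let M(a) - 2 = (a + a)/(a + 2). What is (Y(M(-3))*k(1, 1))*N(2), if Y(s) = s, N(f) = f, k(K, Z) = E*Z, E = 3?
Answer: 48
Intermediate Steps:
k(K, Z) = 3*Z
M(a) = 2 + 2*a/(2 + a) (M(a) = 2 + (a + a)/(a + 2) = 2 + (2*a)/(2 + a) = 2 + 2*a/(2 + a))
(Y(M(-3))*k(1, 1))*N(2) = ((4*(1 - 3)/(2 - 3))*(3*1))*2 = ((4*(-2)/(-1))*3)*2 = ((4*(-1)*(-2))*3)*2 = (8*3)*2 = 24*2 = 48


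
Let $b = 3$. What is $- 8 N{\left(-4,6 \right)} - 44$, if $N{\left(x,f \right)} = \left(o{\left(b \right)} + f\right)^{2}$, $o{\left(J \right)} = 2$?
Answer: $-556$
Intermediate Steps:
$N{\left(x,f \right)} = \left(2 + f\right)^{2}$
$- 8 N{\left(-4,6 \right)} - 44 = - 8 \left(2 + 6\right)^{2} - 44 = - 8 \cdot 8^{2} - 44 = \left(-8\right) 64 - 44 = -512 - 44 = -556$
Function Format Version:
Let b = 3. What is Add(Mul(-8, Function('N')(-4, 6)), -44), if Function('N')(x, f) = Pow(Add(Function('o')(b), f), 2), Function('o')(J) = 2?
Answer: -556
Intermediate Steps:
Function('N')(x, f) = Pow(Add(2, f), 2)
Add(Mul(-8, Function('N')(-4, 6)), -44) = Add(Mul(-8, Pow(Add(2, 6), 2)), -44) = Add(Mul(-8, Pow(8, 2)), -44) = Add(Mul(-8, 64), -44) = Add(-512, -44) = -556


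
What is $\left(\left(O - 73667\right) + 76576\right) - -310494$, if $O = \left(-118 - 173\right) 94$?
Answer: $286049$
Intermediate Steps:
$O = -27354$ ($O = \left(-291\right) 94 = -27354$)
$\left(\left(O - 73667\right) + 76576\right) - -310494 = \left(\left(-27354 - 73667\right) + 76576\right) - -310494 = \left(-101021 + 76576\right) + 310494 = -24445 + 310494 = 286049$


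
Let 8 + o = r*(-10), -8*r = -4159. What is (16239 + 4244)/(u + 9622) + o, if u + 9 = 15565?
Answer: -262150137/50356 ≈ -5205.9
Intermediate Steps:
r = 4159/8 (r = -⅛*(-4159) = 4159/8 ≈ 519.88)
u = 15556 (u = -9 + 15565 = 15556)
o = -20827/4 (o = -8 + (4159/8)*(-10) = -8 - 20795/4 = -20827/4 ≈ -5206.8)
(16239 + 4244)/(u + 9622) + o = (16239 + 4244)/(15556 + 9622) - 20827/4 = 20483/25178 - 20827/4 = -262150137/50356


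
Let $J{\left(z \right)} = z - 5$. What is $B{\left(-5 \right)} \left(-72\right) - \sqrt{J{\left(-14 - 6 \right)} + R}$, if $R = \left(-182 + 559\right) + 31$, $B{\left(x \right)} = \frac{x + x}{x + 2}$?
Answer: $-240 - \sqrt{383} \approx -259.57$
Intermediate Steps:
$J{\left(z \right)} = -5 + z$
$B{\left(x \right)} = \frac{2 x}{2 + x}$
$R = 408$ ($R = 377 + 31 = 408$)
$B{\left(-5 \right)} \left(-72\right) - \sqrt{J{\left(-14 - 6 \right)} + R} = 2 \left(-5\right) \frac{1}{2 - 5} \left(-72\right) - \sqrt{\left(-5 - 20\right) + 408} = 2 \left(-5\right) \frac{1}{-3} \left(-72\right) - \sqrt{\left(-5 - 20\right) + 408} = 2 \left(-5\right) \left(- \frac{1}{3}\right) \left(-72\right) - \sqrt{-25 + 408} = \frac{10}{3} \left(-72\right) - \sqrt{383} = -240 - \sqrt{383}$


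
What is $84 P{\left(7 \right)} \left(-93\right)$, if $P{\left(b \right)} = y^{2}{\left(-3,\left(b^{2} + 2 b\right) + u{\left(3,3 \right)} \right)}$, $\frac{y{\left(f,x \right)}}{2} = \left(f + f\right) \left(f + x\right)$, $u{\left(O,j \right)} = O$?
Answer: $-4464839232$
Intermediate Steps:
$y{\left(f,x \right)} = 4 f \left(f + x\right)$ ($y{\left(f,x \right)} = 2 \left(f + f\right) \left(f + x\right) = 2 \cdot 2 f \left(f + x\right) = 4 f \left(f + x\right)$)
$P{\left(b \right)} = \left(- 24 b - 12 b^{2}\right)^{2}$ ($P{\left(b \right)} = \left(4 \left(-3\right) \left(-3 + \left(\left(b^{2} + 2 b\right) + 3\right)\right)\right)^{2} = \left(4 \left(-3\right) \left(-3 + \left(3 + b^{2} + 2 b\right)\right)\right)^{2} = \left(4 \left(-3\right) \left(b^{2} + 2 b\right)\right)^{2} = \left(- 24 b - 12 b^{2}\right)^{2}$)
$84 P{\left(7 \right)} \left(-93\right) = 84 \cdot 144 \cdot 7^{2} \left(2 + 7\right)^{2} \left(-93\right) = 84 \cdot 144 \cdot 49 \cdot 9^{2} \left(-93\right) = 84 \cdot 144 \cdot 49 \cdot 81 \left(-93\right) = 84 \cdot 571536 \left(-93\right) = 48009024 \left(-93\right) = -4464839232$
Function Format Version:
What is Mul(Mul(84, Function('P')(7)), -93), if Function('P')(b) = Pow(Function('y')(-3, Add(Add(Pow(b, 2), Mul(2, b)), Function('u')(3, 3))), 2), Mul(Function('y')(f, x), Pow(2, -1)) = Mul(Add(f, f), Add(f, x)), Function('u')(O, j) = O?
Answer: -4464839232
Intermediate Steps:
Function('y')(f, x) = Mul(4, f, Add(f, x)) (Function('y')(f, x) = Mul(2, Mul(Add(f, f), Add(f, x))) = Mul(2, Mul(Mul(2, f), Add(f, x))) = Mul(2, Mul(2, f, Add(f, x))) = Mul(4, f, Add(f, x)))
Function('P')(b) = Pow(Add(Mul(-24, b), Mul(-12, Pow(b, 2))), 2) (Function('P')(b) = Pow(Mul(4, -3, Add(-3, Add(Add(Pow(b, 2), Mul(2, b)), 3))), 2) = Pow(Mul(4, -3, Add(-3, Add(3, Pow(b, 2), Mul(2, b)))), 2) = Pow(Mul(4, -3, Add(Pow(b, 2), Mul(2, b))), 2) = Pow(Add(Mul(-24, b), Mul(-12, Pow(b, 2))), 2))
Mul(Mul(84, Function('P')(7)), -93) = Mul(Mul(84, Mul(144, Pow(7, 2), Pow(Add(2, 7), 2))), -93) = Mul(Mul(84, Mul(144, 49, Pow(9, 2))), -93) = Mul(Mul(84, Mul(144, 49, 81)), -93) = Mul(Mul(84, 571536), -93) = Mul(48009024, -93) = -4464839232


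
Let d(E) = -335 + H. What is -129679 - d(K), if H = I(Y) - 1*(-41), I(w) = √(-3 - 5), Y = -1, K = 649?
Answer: -129385 - 2*I*√2 ≈ -1.2939e+5 - 2.8284*I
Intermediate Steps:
I(w) = 2*I*√2 (I(w) = √(-8) = 2*I*√2)
H = 41 + 2*I*√2 (H = 2*I*√2 - 1*(-41) = 2*I*√2 + 41 = 41 + 2*I*√2 ≈ 41.0 + 2.8284*I)
d(E) = -294 + 2*I*√2 (d(E) = -335 + (41 + 2*I*√2) = -294 + 2*I*√2)
-129679 - d(K) = -129679 - (-294 + 2*I*√2) = -129679 + (294 - 2*I*√2) = -129385 - 2*I*√2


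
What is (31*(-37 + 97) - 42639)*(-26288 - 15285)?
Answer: 1695305367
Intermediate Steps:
(31*(-37 + 97) - 42639)*(-26288 - 15285) = (31*60 - 42639)*(-41573) = (1860 - 42639)*(-41573) = -40779*(-41573) = 1695305367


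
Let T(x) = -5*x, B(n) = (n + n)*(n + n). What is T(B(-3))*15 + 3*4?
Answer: -2688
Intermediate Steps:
B(n) = 4*n² (B(n) = (2*n)*(2*n) = 4*n²)
T(B(-3))*15 + 3*4 = -20*(-3)²*15 + 3*4 = -20*9*15 + 12 = -5*36*15 + 12 = -180*15 + 12 = -2700 + 12 = -2688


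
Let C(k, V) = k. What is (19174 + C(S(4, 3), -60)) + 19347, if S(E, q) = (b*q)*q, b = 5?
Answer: 38566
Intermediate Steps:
S(E, q) = 5*q**2 (S(E, q) = (5*q)*q = 5*q**2)
(19174 + C(S(4, 3), -60)) + 19347 = (19174 + 5*3**2) + 19347 = (19174 + 5*9) + 19347 = (19174 + 45) + 19347 = 19219 + 19347 = 38566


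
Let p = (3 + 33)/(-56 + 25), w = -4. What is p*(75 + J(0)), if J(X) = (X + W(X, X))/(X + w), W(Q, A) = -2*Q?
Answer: -2700/31 ≈ -87.097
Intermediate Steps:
J(X) = -X/(-4 + X) (J(X) = (X - 2*X)/(X - 4) = (-X)/(-4 + X) = -X/(-4 + X))
p = -36/31 (p = 36/(-31) = 36*(-1/31) = -36/31 ≈ -1.1613)
p*(75 + J(0)) = -36*(75 - 1*0/(-4 + 0))/31 = -36*(75 - 1*0/(-4))/31 = -36*(75 - 1*0*(-¼))/31 = -36*(75 + 0)/31 = -36/31*75 = -2700/31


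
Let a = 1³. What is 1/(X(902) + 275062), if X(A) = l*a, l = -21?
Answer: 1/275041 ≈ 3.6358e-6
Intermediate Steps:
a = 1
X(A) = -21 (X(A) = -21*1 = -21)
1/(X(902) + 275062) = 1/(-21 + 275062) = 1/275041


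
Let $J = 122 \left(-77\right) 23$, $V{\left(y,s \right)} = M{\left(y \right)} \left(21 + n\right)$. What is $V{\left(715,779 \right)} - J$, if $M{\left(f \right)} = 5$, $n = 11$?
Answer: $216222$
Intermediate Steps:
$V{\left(y,s \right)} = 160$ ($V{\left(y,s \right)} = 5 \left(21 + 11\right) = 5 \cdot 32 = 160$)
$J = -216062$ ($J = \left(-9394\right) 23 = -216062$)
$V{\left(715,779 \right)} - J = 160 - -216062 = 160 + 216062 = 216222$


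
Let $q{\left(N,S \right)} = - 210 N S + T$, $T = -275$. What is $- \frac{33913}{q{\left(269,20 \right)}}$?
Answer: $\frac{33913}{1130075} \approx 0.03001$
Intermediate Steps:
$q{\left(N,S \right)} = -275 - 210 N S$ ($q{\left(N,S \right)} = - 210 N S - 275 = -275 - 210 N S$)
$- \frac{33913}{q{\left(269,20 \right)}} = - \frac{33913}{-275 - 56490 \cdot 20} = - \frac{33913}{-275 - 1129800} = - \frac{33913}{-1130075} = \left(-33913\right) \left(- \frac{1}{1130075}\right) = \frac{33913}{1130075}$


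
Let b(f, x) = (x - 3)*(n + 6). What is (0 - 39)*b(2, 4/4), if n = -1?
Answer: 390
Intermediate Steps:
b(f, x) = -15 + 5*x (b(f, x) = (x - 3)*(-1 + 6) = (-3 + x)*5 = -15 + 5*x)
(0 - 39)*b(2, 4/4) = (0 - 39)*(-15 + 5*(4/4)) = -39*(-15 + 5*(4*(1/4))) = -39*(-15 + 5*1) = -39*(-15 + 5) = -39*(-10) = 390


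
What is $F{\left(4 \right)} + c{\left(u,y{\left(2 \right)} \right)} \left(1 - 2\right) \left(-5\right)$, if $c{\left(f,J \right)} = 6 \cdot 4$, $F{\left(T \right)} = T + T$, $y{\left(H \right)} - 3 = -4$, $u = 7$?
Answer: $128$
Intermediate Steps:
$y{\left(H \right)} = -1$ ($y{\left(H \right)} = 3 - 4 = -1$)
$F{\left(T \right)} = 2 T$
$c{\left(f,J \right)} = 24$
$F{\left(4 \right)} + c{\left(u,y{\left(2 \right)} \right)} \left(1 - 2\right) \left(-5\right) = 2 \cdot 4 + 24 \left(1 - 2\right) \left(-5\right) = 8 + 24 \left(\left(-1\right) \left(-5\right)\right) = 8 + 24 \cdot 5 = 8 + 120 = 128$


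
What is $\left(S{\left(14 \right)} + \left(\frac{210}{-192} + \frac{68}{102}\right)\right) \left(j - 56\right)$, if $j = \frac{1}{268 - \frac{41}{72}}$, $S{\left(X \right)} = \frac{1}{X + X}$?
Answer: $\frac{8861522}{404355} \approx 21.915$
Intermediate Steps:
$S{\left(X \right)} = \frac{1}{2 X}$
$j = \frac{72}{19255}$ ($j = \frac{1}{268 - \frac{41}{72}} = \frac{1}{\frac{19255}{72}} = \frac{72}{19255} \approx 0.0037393$)
$\left(S{\left(14 \right)} + \left(\frac{210}{-192} + \frac{68}{102}\right)\right) \left(j - 56\right) = \left(\frac{1}{2 \cdot 14} + \left(\frac{210}{-192} + \frac{68}{102}\right)\right) \left(\frac{72}{19255} - 56\right) = \left(\frac{1}{2} \cdot \frac{1}{14} + \left(210 \left(- \frac{1}{192}\right) + 68 \cdot \frac{1}{102}\right)\right) \left(- \frac{1078208}{19255}\right) = \left(\frac{1}{28} + \left(- \frac{35}{32} + \frac{2}{3}\right)\right) \left(- \frac{1078208}{19255}\right) = \left(\frac{1}{28} - \frac{41}{96}\right) \left(- \frac{1078208}{19255}\right) = \left(- \frac{263}{672}\right) \left(- \frac{1078208}{19255}\right) = \frac{8861522}{404355}$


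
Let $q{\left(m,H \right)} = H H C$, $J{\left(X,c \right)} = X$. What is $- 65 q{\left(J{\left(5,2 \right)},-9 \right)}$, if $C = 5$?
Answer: $-26325$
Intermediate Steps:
$q{\left(m,H \right)} = 5 H^{2}$ ($q{\left(m,H \right)} = H H 5 = H^{2} \cdot 5 = 5 H^{2}$)
$- 65 q{\left(J{\left(5,2 \right)},-9 \right)} = - 65 \cdot 5 \left(-9\right)^{2} = - 65 \cdot 5 \cdot 81 = \left(-65\right) 405 = -26325$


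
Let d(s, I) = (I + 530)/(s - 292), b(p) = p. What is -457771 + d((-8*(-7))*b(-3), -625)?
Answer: -42114913/92 ≈ -4.5777e+5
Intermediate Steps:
d(s, I) = (530 + I)/(-292 + s)
-457771 + d((-8*(-7))*b(-3), -625) = -457771 + (530 - 625)/(-292 - 8*(-7)*(-3)) = -457771 - 95/(-292 + 56*(-3)) = -457771 - 95/(-292 - 168) = -457771 - 95/(-460) = -457771 - 1/460*(-95) = -457771 + 19/92 = -42114913/92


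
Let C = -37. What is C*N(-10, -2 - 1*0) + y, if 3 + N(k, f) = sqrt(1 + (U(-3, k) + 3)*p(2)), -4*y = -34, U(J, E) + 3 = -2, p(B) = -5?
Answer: 239/2 - 37*sqrt(11) ≈ -3.2151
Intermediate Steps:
U(J, E) = -5 (U(J, E) = -3 - 2 = -5)
y = 17/2 (y = -1/4*(-34) = 17/2 ≈ 8.5000)
N(k, f) = -3 + sqrt(11) (N(k, f) = -3 + sqrt(1 + (-5 + 3)*(-5)) = -3 + sqrt(1 - 2*(-5)) = -3 + sqrt(1 + 10) = -3 + sqrt(11))
C*N(-10, -2 - 1*0) + y = -37*(-3 + sqrt(11)) + 17/2 = (111 - 37*sqrt(11)) + 17/2 = 239/2 - 37*sqrt(11)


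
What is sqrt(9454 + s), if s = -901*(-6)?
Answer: 2*sqrt(3715) ≈ 121.90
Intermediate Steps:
s = 5406
sqrt(9454 + s) = sqrt(9454 + 5406) = sqrt(14860) = 2*sqrt(3715)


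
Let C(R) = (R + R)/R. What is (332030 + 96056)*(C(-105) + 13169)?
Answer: 5638320706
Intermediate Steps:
C(R) = 2 (C(R) = (2*R)/R = 2)
(332030 + 96056)*(C(-105) + 13169) = (332030 + 96056)*(2 + 13169) = 428086*13171 = 5638320706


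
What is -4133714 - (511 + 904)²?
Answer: -6135939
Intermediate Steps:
-4133714 - (511 + 904)² = -4133714 - 1*1415² = -4133714 - 1*2002225 = -4133714 - 2002225 = -6135939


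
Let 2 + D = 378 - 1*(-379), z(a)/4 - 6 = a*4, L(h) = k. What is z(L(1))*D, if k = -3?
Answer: -18120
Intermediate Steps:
L(h) = -3
z(a) = 24 + 16*a (z(a) = 24 + 4*(a*4) = 24 + 4*(4*a) = 24 + 16*a)
D = 755 (D = -2 + (378 - 1*(-379)) = -2 + (378 + 379) = -2 + 757 = 755)
z(L(1))*D = (24 + 16*(-3))*755 = (24 - 48)*755 = -24*755 = -18120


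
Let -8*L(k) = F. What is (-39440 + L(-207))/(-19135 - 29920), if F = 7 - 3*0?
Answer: 315527/392440 ≈ 0.80401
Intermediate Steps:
F = 7 (F = 7 + 0 = 7)
L(k) = -7/8 (L(k) = -⅛*7 = -7/8)
(-39440 + L(-207))/(-19135 - 29920) = (-39440 - 7/8)/(-19135 - 29920) = -315527/8/(-49055) = -315527/8*(-1/49055) = 315527/392440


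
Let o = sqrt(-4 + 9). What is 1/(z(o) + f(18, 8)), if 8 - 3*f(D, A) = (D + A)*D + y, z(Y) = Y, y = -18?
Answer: -1326/195319 - 9*sqrt(5)/195319 ≈ -0.0068919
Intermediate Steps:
o = sqrt(5) ≈ 2.2361
f(D, A) = 26/3 - D*(A + D)/3 (f(D, A) = 8/3 - ((D + A)*D - 18)/3 = 8/3 - ((A + D)*D - 18)/3 = 8/3 - (D*(A + D) - 18)/3 = 8/3 - (-18 + D*(A + D))/3 = 8/3 + (6 - D*(A + D)/3) = 26/3 - D*(A + D)/3)
1/(z(o) + f(18, 8)) = 1/(sqrt(5) + (26/3 - 1/3*18**2 - 1/3*8*18)) = 1/(sqrt(5) + (26/3 - 1/3*324 - 48)) = 1/(sqrt(5) + (26/3 - 108 - 48)) = 1/(sqrt(5) - 442/3) = 1/(-442/3 + sqrt(5))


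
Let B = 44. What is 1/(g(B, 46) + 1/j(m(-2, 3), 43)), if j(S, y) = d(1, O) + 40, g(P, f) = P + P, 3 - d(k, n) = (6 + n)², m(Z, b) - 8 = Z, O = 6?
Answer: 101/8887 ≈ 0.011365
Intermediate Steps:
m(Z, b) = 8 + Z
d(k, n) = 3 - (6 + n)²
g(P, f) = 2*P
j(S, y) = -101 (j(S, y) = (3 - (6 + 6)²) + 40 = (3 - 1*12²) + 40 = (3 - 1*144) + 40 = (3 - 144) + 40 = -141 + 40 = -101)
1/(g(B, 46) + 1/j(m(-2, 3), 43)) = 1/(2*44 + 1/(-101)) = 1/(88 - 1/101) = 1/(8887/101) = 101/8887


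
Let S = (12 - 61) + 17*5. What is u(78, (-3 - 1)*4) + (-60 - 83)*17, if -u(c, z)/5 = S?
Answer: -2611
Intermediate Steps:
S = 36 (S = -49 + 85 = 36)
u(c, z) = -180 (u(c, z) = -5*36 = -180)
u(78, (-3 - 1)*4) + (-60 - 83)*17 = -180 + (-60 - 83)*17 = -180 - 143*17 = -180 - 2431 = -2611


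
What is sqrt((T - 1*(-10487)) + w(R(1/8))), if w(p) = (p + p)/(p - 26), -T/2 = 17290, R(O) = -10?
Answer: 176*I*sqrt(7)/3 ≈ 155.22*I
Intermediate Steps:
T = -34580 (T = -2*17290 = -34580)
w(p) = 2*p/(-26 + p) (w(p) = (2*p)/(-26 + p) = 2*p/(-26 + p))
sqrt((T - 1*(-10487)) + w(R(1/8))) = sqrt((-34580 - 1*(-10487)) + 2*(-10)/(-26 - 10)) = sqrt((-34580 + 10487) + 2*(-10)/(-36)) = sqrt(-24093 + 2*(-10)*(-1/36)) = sqrt(-24093 + 5/9) = sqrt(-216832/9) = 176*I*sqrt(7)/3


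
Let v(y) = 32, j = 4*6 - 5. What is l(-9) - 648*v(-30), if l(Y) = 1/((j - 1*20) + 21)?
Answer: -414719/20 ≈ -20736.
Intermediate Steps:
j = 19 (j = 24 - 5 = 19)
l(Y) = 1/20 (l(Y) = 1/((19 - 1*20) + 21) = 1/((19 - 20) + 21) = 1/(-1 + 21) = 1/20)
l(-9) - 648*v(-30) = 1/20 - 648*32 = 1/20 - 20736 = -414719/20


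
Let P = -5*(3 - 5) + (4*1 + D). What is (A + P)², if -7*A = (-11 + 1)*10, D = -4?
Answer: 28900/49 ≈ 589.80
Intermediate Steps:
P = 10 (P = -5*(3 - 5) + (4*1 - 4) = -5*(-2) + (4 - 4) = 10 + 0 = 10)
A = 100/7 (A = -(-11 + 1)*10/7 = -(-10)*10/7 = -⅐*(-100) = 100/7 ≈ 14.286)
(A + P)² = (100/7 + 10)² = (170/7)² = 28900/49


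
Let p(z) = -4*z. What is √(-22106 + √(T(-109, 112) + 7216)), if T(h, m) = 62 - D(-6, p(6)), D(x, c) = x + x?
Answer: √(-22106 + 27*√10) ≈ 148.39*I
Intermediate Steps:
D(x, c) = 2*x
T(h, m) = 74 (T(h, m) = 62 - 2*(-6) = 62 - 1*(-12) = 62 + 12 = 74)
√(-22106 + √(T(-109, 112) + 7216)) = √(-22106 + √(74 + 7216)) = √(-22106 + √7290) = √(-22106 + 27*√10)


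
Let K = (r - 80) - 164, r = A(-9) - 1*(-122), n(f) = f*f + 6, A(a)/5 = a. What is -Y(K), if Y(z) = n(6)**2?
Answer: -1764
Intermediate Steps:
A(a) = 5*a
n(f) = 6 + f**2 (n(f) = f**2 + 6 = 6 + f**2)
r = 77 (r = 5*(-9) - 1*(-122) = -45 + 122 = 77)
K = -167 (K = (77 - 80) - 164 = -3 - 164 = -167)
Y(z) = 1764 (Y(z) = (6 + 6**2)**2 = (6 + 36)**2 = 42**2 = 1764)
-Y(K) = -1*1764 = -1764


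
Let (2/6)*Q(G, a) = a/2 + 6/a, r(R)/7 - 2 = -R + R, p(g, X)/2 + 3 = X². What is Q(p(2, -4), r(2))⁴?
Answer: 592240896/2401 ≈ 2.4666e+5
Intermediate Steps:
p(g, X) = -6 + 2*X²
r(R) = 14 (r(R) = 14 + 7*(-R + R) = 14 + 7*0 = 14 + 0 = 14)
Q(G, a) = 18/a + 3*a/2 (Q(G, a) = 3*(a/2 + 6/a) = 18/a + 3*a/2)
Q(p(2, -4), r(2))⁴ = (18/14 + (3/2)*14)⁴ = (18*(1/14) + 21)⁴ = (9/7 + 21)⁴ = (156/7)⁴ = 592240896/2401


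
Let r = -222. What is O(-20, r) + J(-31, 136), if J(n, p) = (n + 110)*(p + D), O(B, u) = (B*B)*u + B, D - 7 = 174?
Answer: -63777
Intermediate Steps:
D = 181 (D = 7 + 174 = 181)
O(B, u) = B + u*B² (O(B, u) = B²*u + B = u*B² + B = B + u*B²)
J(n, p) = (110 + n)*(181 + p) (J(n, p) = (n + 110)*(p + 181) = (110 + n)*(181 + p))
O(-20, r) + J(-31, 136) = -20*(1 - 20*(-222)) + (19910 + 110*136 + 181*(-31) - 31*136) = -20*(1 + 4440) + (19910 + 14960 - 5611 - 4216) = -20*4441 + 25043 = -88820 + 25043 = -63777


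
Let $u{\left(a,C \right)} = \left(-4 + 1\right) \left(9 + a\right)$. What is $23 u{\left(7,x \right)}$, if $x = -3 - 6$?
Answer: $-1104$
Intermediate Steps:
$x = -9$
$u{\left(a,C \right)} = -27 - 3 a$ ($u{\left(a,C \right)} = - 3 \left(9 + a\right) = -27 - 3 a$)
$23 u{\left(7,x \right)} = 23 \left(-27 - 21\right) = 23 \left(-48\right) = -1104$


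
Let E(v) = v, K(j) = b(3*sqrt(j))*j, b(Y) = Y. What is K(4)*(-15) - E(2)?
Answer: -362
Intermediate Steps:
K(j) = 3*j**(3/2) (K(j) = (3*sqrt(j))*j = 3*j**(3/2))
K(4)*(-15) - E(2) = (3*4**(3/2))*(-15) - 1*2 = (3*8)*(-15) - 2 = 24*(-15) - 2 = -360 - 2 = -362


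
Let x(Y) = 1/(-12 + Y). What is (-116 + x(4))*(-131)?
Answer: 121699/8 ≈ 15212.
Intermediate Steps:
(-116 + x(4))*(-131) = (-116 + 1/(-12 + 4))*(-131) = (-116 + 1/(-8))*(-131) = (-116 - 1/8)*(-131) = -929/8*(-131) = 121699/8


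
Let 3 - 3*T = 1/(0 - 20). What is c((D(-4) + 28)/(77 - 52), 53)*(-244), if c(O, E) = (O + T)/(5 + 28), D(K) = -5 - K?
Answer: -38369/2475 ≈ -15.503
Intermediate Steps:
T = 61/60 (T = 1 - 1/(3*(0 - 20)) = 1 - ⅓/(-20) = 1 - ⅓*(-1/20) = 1 + 1/60 = 61/60 ≈ 1.0167)
c(O, E) = 61/1980 + O/33 (c(O, E) = (O + 61/60)/(5 + 28) = (61/60 + O)/33 = (61/60 + O)*(1/33) = 61/1980 + O/33)
c((D(-4) + 28)/(77 - 52), 53)*(-244) = (61/1980 + (((-5 - 1*(-4)) + 28)/(77 - 52))/33)*(-244) = (61/1980 + (((-5 + 4) + 28)/25)/33)*(-244) = (61/1980 + ((-1 + 28)*(1/25))/33)*(-244) = (61/1980 + (27*(1/25))/33)*(-244) = (61/1980 + (1/33)*(27/25))*(-244) = (61/1980 + 9/275)*(-244) = (629/9900)*(-244) = -38369/2475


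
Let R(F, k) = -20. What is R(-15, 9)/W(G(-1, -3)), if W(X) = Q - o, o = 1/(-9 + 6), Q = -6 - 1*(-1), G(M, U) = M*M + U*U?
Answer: 30/7 ≈ 4.2857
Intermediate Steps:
G(M, U) = M**2 + U**2
Q = -5 (Q = -6 + 1 = -5)
o = -1/3 (o = 1/(-3) = -1/3 ≈ -0.33333)
W(X) = -14/3 (W(X) = -5 - 1*(-1/3) = -5 + 1/3 = -14/3)
R(-15, 9)/W(G(-1, -3)) = -20/(-14/3) = -20*(-3/14) = 30/7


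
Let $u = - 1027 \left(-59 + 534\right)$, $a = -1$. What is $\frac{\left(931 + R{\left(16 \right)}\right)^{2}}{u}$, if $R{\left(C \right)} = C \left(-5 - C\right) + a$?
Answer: $- \frac{352836}{487825} \approx -0.72328$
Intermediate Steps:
$R{\left(C \right)} = -1 + C \left(-5 - C\right)$ ($R{\left(C \right)} = C \left(-5 - C\right) - 1 = -1 + C \left(-5 - C\right)$)
$u = -487825$ ($u = \left(-1027\right) 475 = -487825$)
$\frac{\left(931 + R{\left(16 \right)}\right)^{2}}{u} = \frac{\left(931 - 337\right)^{2}}{-487825} = \left(931 - 337\right)^{2} \left(- \frac{1}{487825}\right) = 594^{2} \left(- \frac{1}{487825}\right) = 352836 \left(- \frac{1}{487825}\right) = - \frac{352836}{487825}$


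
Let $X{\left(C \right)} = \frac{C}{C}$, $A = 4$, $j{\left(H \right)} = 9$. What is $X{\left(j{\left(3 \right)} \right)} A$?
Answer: $4$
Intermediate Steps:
$X{\left(C \right)} = 1$
$X{\left(j{\left(3 \right)} \right)} A = 1 \cdot 4 = 4$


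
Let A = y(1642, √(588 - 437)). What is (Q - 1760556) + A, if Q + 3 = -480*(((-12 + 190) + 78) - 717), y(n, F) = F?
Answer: -1539279 + √151 ≈ -1.5393e+6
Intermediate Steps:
A = √151 (A = √(588 - 437) = √151 ≈ 12.288)
Q = 221277 (Q = -3 - 480*(((-12 + 190) + 78) - 717) = -3 - 480*((178 + 78) - 717) = -3 - 480*(256 - 717) = -3 - 480*(-461) = -3 + 221280 = 221277)
(Q - 1760556) + A = (221277 - 1760556) + √151 = -1539279 + √151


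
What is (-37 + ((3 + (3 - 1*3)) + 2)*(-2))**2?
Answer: 2209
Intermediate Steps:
(-37 + ((3 + (3 - 1*3)) + 2)*(-2))**2 = (-37 + ((3 + (3 - 3)) + 2)*(-2))**2 = (-37 + ((3 + 0) + 2)*(-2))**2 = (-37 + (3 + 2)*(-2))**2 = (-37 + 5*(-2))**2 = (-37 - 10)**2 = (-47)**2 = 2209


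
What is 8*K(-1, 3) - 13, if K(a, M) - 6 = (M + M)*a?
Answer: -13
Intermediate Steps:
K(a, M) = 6 + 2*M*a (K(a, M) = 6 + (M + M)*a = 6 + (2*M)*a = 6 + 2*M*a)
8*K(-1, 3) - 13 = 8*(6 + 2*3*(-1)) - 13 = 8*(6 - 6) - 13 = 8*0 - 13 = 0 - 13 = -13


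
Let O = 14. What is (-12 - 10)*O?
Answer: -308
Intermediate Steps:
(-12 - 10)*O = (-12 - 10)*14 = -22*14 = -308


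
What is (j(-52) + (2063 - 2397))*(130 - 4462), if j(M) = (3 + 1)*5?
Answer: 1360248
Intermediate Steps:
j(M) = 20 (j(M) = 4*5 = 20)
(j(-52) + (2063 - 2397))*(130 - 4462) = (20 + (2063 - 2397))*(130 - 4462) = (20 - 334)*(-4332) = -314*(-4332) = 1360248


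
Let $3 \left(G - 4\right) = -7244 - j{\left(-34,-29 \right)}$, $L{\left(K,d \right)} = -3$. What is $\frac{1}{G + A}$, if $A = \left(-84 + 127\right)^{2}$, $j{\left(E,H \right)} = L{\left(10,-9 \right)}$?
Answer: $- \frac{3}{1682} \approx -0.0017836$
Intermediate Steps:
$j{\left(E,H \right)} = -3$
$G = - \frac{7229}{3}$ ($G = 4 + \frac{-7244 - -3}{3} = 4 + \frac{-7244 + 3}{3} = 4 + \frac{1}{3} \left(-7241\right) = 4 - \frac{7241}{3} = - \frac{7229}{3} \approx -2409.7$)
$A = 1849$ ($A = 43^{2} = 1849$)
$\frac{1}{G + A} = \frac{1}{- \frac{7229}{3} + 1849} = \frac{1}{- \frac{1682}{3}} = - \frac{3}{1682}$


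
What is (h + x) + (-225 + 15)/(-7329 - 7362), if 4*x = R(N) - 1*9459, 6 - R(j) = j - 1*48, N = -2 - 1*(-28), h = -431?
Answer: -54625755/19588 ≈ -2788.7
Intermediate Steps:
N = 26 (N = -2 + 28 = 26)
R(j) = 54 - j (R(j) = 6 - (j - 1*48) = 6 - (j - 48) = 6 - (-48 + j) = 6 + (48 - j) = 54 - j)
x = -9431/4 (x = ((54 - 1*26) - 1*9459)/4 = ((54 - 26) - 9459)/4 = (28 - 9459)/4 = (¼)*(-9431) = -9431/4 ≈ -2357.8)
(h + x) + (-225 + 15)/(-7329 - 7362) = (-431 - 9431/4) + (-225 + 15)/(-7329 - 7362) = -11155/4 - 210/(-14691) = -11155/4 - 210*(-1/14691) = -11155/4 + 70/4897 = -54625755/19588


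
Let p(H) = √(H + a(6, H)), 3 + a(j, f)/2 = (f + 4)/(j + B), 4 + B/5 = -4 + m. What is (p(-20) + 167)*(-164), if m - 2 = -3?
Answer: -27388 - 164*I*√38298/39 ≈ -27388.0 - 822.94*I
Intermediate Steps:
m = -1 (m = 2 - 3 = -1)
B = -45 (B = -20 + 5*(-4 - 1) = -20 + 5*(-5) = -20 - 25 = -45)
a(j, f) = -6 + 2*(4 + f)/(-45 + j) (a(j, f) = -6 + 2*((f + 4)/(j - 45)) = -6 + 2*((4 + f)/(-45 + j)) = -6 + 2*(4 + f)/(-45 + j))
p(H) = √(-242/39 + 37*H/39) (p(H) = √(H + 2*(139 + H - 3*6)/(-45 + 6)) = √(H + 2*(139 + H - 18)/(-39)) = √(H + 2*(-1/39)*(121 + H)) = √(H + (-242/39 - 2*H/39)) = √(-242/39 + 37*H/39))
(p(-20) + 167)*(-164) = (√(-9438 + 1443*(-20))/39 + 167)*(-164) = (√(-9438 - 28860)/39 + 167)*(-164) = (√(-38298)/39 + 167)*(-164) = ((I*√38298)/39 + 167)*(-164) = (I*√38298/39 + 167)*(-164) = (167 + I*√38298/39)*(-164) = -27388 - 164*I*√38298/39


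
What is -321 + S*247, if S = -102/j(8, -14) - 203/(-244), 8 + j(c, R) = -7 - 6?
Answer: 1851831/1708 ≈ 1084.2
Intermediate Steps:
j(c, R) = -21 (j(c, R) = -8 + (-7 - 6) = -8 - 13 = -21)
S = 9717/1708 (S = -102/(-21) - 203/(-244) = -102*(-1/21) - 203*(-1/244) = 34/7 + 203/244 = 9717/1708 ≈ 5.6891)
-321 + S*247 = -321 + (9717/1708)*247 = -321 + 2400099/1708 = 1851831/1708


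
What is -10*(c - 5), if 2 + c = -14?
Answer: 210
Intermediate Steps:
c = -16 (c = -2 - 14 = -16)
-10*(c - 5) = -10*(-16 - 5) = -10*(-21) = 210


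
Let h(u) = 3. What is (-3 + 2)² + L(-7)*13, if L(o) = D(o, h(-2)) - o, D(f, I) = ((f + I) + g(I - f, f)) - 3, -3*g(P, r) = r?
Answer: 94/3 ≈ 31.333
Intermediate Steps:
g(P, r) = -r/3
D(f, I) = -3 + I + 2*f/3 (D(f, I) = ((f + I) - f/3) - 3 = ((I + f) - f/3) - 3 = (I + 2*f/3) - 3 = -3 + I + 2*f/3)
L(o) = -o/3 (L(o) = (-3 + 3 + 2*o/3) - o = 2*o/3 - o = -o/3)
(-3 + 2)² + L(-7)*13 = (-3 + 2)² - ⅓*(-7)*13 = (-1)² + (7/3)*13 = 1 + 91/3 = 94/3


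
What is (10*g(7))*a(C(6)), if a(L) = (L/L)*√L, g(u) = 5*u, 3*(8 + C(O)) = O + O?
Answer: 700*I ≈ 700.0*I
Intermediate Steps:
C(O) = -8 + 2*O/3 (C(O) = -8 + (O + O)/3 = -8 + (2*O)/3 = -8 + 2*O/3)
a(L) = √L (a(L) = 1*√L = √L)
(10*g(7))*a(C(6)) = (10*(5*7))*√(-8 + (⅔)*6) = (10*35)*√(-8 + 4) = 350*√(-4) = 350*(2*I) = 700*I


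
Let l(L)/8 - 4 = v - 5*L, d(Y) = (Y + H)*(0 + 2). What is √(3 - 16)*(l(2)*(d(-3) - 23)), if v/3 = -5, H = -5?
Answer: 6552*I*√13 ≈ 23624.0*I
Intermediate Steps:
v = -15 (v = 3*(-5) = -15)
d(Y) = -10 + 2*Y (d(Y) = (Y - 5)*(0 + 2) = (-5 + Y)*2 = -10 + 2*Y)
l(L) = -88 - 40*L (l(L) = 32 + 8*(-15 - 5*L) = 32 + (-120 - 40*L) = -88 - 40*L)
√(3 - 16)*(l(2)*(d(-3) - 23)) = √(3 - 16)*((-88 - 40*2)*((-10 + 2*(-3)) - 23)) = √(-13)*((-88 - 80)*((-10 - 6) - 23)) = (I*√13)*(-168*(-16 - 23)) = (I*√13)*(-168*(-39)) = (I*√13)*6552 = 6552*I*√13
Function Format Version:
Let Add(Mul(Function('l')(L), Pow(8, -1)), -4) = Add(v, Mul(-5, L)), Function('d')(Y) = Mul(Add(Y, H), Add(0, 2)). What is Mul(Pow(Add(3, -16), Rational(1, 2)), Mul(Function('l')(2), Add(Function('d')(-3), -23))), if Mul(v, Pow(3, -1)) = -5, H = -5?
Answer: Mul(6552, I, Pow(13, Rational(1, 2))) ≈ Mul(23624., I)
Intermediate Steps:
v = -15 (v = Mul(3, -5) = -15)
Function('d')(Y) = Add(-10, Mul(2, Y)) (Function('d')(Y) = Mul(Add(Y, -5), Add(0, 2)) = Mul(Add(-5, Y), 2) = Add(-10, Mul(2, Y)))
Function('l')(L) = Add(-88, Mul(-40, L)) (Function('l')(L) = Add(32, Mul(8, Add(-15, Mul(-5, L)))) = Add(32, Add(-120, Mul(-40, L))) = Add(-88, Mul(-40, L)))
Mul(Pow(Add(3, -16), Rational(1, 2)), Mul(Function('l')(2), Add(Function('d')(-3), -23))) = Mul(Pow(Add(3, -16), Rational(1, 2)), Mul(Add(-88, Mul(-40, 2)), Add(Add(-10, Mul(2, -3)), -23))) = Mul(Pow(-13, Rational(1, 2)), Mul(Add(-88, -80), Add(Add(-10, -6), -23))) = Mul(Mul(I, Pow(13, Rational(1, 2))), Mul(-168, Add(-16, -23))) = Mul(Mul(I, Pow(13, Rational(1, 2))), Mul(-168, -39)) = Mul(Mul(I, Pow(13, Rational(1, 2))), 6552) = Mul(6552, I, Pow(13, Rational(1, 2)))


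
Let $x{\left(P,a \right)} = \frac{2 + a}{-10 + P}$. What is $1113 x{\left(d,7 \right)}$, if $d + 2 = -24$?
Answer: $- \frac{1113}{4} \approx -278.25$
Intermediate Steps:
$d = -26$ ($d = -2 - 24 = -26$)
$x{\left(P,a \right)} = \frac{2 + a}{-10 + P}$
$1113 x{\left(d,7 \right)} = 1113 \frac{2 + 7}{-10 - 26} = 1113 \frac{1}{-36} \cdot 9 = 1113 \left(\left(- \frac{1}{36}\right) 9\right) = 1113 \left(- \frac{1}{4}\right) = - \frac{1113}{4}$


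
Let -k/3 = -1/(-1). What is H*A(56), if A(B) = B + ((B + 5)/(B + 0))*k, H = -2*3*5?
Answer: -44295/28 ≈ -1582.0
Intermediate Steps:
k = -3 (k = -(-3)/(-1) = -(-3)*(-1) = -3*1 = -3)
H = -30 (H = -6*5 = -30)
A(B) = B - 3*(5 + B)/B (A(B) = B + ((B + 5)/(B + 0))*(-3) = B + ((5 + B)/B)*(-3) = B - 3*(5 + B)/B)
H*A(56) = -30*(-3 + 56 - 15/56) = -30*2953/56 = -44295/28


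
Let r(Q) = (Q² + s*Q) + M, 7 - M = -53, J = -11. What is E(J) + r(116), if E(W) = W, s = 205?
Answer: 37285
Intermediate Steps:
M = 60 (M = 7 - 1*(-53) = 7 + 53 = 60)
r(Q) = 60 + Q² + 205*Q (r(Q) = (Q² + 205*Q) + 60 = 60 + Q² + 205*Q)
E(J) + r(116) = -11 + (60 + 116² + 205*116) = -11 + (60 + 13456 + 23780) = -11 + 37296 = 37285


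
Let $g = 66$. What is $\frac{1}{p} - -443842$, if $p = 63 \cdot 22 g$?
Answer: $\frac{40600890793}{91476} \approx 4.4384 \cdot 10^{5}$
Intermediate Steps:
$p = 91476$ ($p = 63 \cdot 22 \cdot 66 = 1386 \cdot 66 = 91476$)
$\frac{1}{p} - -443842 = \frac{1}{91476} - -443842 = \frac{1}{91476} + 443842 = \frac{40600890793}{91476}$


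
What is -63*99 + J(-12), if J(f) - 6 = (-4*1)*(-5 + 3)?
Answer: -6223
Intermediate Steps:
J(f) = 14 (J(f) = 6 + (-4*1)*(-5 + 3) = 6 - 4*(-2) = 6 + 8 = 14)
-63*99 + J(-12) = -63*99 + 14 = -6237 + 14 = -6223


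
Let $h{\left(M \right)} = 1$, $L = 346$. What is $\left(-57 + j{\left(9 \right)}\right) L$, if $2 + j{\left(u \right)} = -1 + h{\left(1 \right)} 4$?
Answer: $-19376$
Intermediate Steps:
$j{\left(u \right)} = 1$ ($j{\left(u \right)} = -2 + \left(-1 + 1 \cdot 4\right) = -2 + \left(-1 + 4\right) = -2 + 3 = 1$)
$\left(-57 + j{\left(9 \right)}\right) L = \left(-57 + 1\right) 346 = \left(-56\right) 346 = -19376$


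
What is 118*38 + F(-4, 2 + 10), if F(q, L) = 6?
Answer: 4490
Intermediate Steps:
118*38 + F(-4, 2 + 10) = 118*38 + 6 = 4484 + 6 = 4490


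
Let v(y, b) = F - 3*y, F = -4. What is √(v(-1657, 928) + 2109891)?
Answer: √2114858 ≈ 1454.3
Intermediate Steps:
v(y, b) = -4 - 3*y
√(v(-1657, 928) + 2109891) = √((-4 - 3*(-1657)) + 2109891) = √((-4 + 4971) + 2109891) = √(4967 + 2109891) = √2114858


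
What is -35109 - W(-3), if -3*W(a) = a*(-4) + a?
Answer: -35106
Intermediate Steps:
W(a) = a (W(a) = -(a*(-4) + a)/3 = -(-4*a + a)/3 = -(-1)*a = a)
-35109 - W(-3) = -35109 - 1*(-3) = -35109 + 3 = -35106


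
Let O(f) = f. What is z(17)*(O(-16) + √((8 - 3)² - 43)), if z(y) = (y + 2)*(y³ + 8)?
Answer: -1495984 + 280497*I*√2 ≈ -1.496e+6 + 3.9668e+5*I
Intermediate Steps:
z(y) = (2 + y)*(8 + y³)
z(17)*(O(-16) + √((8 - 3)² - 43)) = (16 + 17⁴ + 2*17³ + 8*17)*(-16 + √((8 - 3)² - 43)) = (16 + 83521 + 2*4913 + 136)*(-16 + √(5² - 43)) = (16 + 83521 + 9826 + 136)*(-16 + √(25 - 43)) = 93499*(-16 + √(-18)) = 93499*(-16 + 3*I*√2) = -1495984 + 280497*I*√2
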